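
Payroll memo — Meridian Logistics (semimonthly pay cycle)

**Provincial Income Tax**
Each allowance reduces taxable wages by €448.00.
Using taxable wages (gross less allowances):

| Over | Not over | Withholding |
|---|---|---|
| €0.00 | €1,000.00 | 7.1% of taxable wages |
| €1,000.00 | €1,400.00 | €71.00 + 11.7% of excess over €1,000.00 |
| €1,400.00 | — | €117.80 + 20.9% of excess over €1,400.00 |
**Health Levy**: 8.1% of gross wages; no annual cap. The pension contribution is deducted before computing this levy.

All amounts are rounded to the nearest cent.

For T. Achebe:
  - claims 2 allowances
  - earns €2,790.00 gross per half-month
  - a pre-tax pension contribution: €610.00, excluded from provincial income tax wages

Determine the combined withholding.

€280.81

Provincial Income Tax: taxable = €2,790.00 − €610.00 − 2×€448.00 = €1,284.00
  €71.00 + 11.7% × (€1,284.00 − €1,000.00) = €71.00 + 11.7% × €284.00 = €104.23
Health Levy: 8.1% × €2,180.00 = €176.58
Total: €104.23 + €176.58 = €280.81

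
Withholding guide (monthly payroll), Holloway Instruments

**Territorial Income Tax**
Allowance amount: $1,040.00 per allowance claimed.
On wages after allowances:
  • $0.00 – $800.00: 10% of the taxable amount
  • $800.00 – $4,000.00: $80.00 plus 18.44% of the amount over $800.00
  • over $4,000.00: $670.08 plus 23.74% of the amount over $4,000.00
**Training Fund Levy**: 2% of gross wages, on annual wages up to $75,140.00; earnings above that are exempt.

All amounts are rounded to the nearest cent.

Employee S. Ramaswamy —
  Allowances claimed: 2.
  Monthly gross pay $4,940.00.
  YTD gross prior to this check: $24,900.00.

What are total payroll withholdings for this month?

$558.66

Territorial Income Tax: taxable = $4,940.00 − 2×$1,040.00 = $2,860.00
  $80.00 + 18.44% × ($2,860.00 − $800.00) = $80.00 + 18.44% × $2,060.00 = $459.86
Training Fund Levy: 2% × $4,940.00 = $98.80
Total: $459.86 + $98.80 = $558.66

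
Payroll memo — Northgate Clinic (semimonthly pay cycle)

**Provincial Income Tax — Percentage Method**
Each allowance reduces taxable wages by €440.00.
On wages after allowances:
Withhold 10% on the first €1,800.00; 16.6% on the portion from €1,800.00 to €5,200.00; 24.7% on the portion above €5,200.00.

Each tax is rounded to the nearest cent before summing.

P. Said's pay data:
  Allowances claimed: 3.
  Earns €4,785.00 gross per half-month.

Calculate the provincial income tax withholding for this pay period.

Provincial Income Tax: taxable = €4,785.00 − 3×€440.00 = €3,465.00
  €180.00 + 16.6% × (€3,465.00 − €1,800.00) = €180.00 + 16.6% × €1,665.00 = €456.39

€456.39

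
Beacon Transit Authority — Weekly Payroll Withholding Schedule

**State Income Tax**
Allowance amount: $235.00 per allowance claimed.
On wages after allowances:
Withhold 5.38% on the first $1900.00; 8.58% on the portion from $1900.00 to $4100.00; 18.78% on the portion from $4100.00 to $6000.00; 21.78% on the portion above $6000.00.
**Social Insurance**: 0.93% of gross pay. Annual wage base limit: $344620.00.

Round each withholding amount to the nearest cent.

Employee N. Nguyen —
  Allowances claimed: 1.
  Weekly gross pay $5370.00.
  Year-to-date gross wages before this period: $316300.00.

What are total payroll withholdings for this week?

$535.29

State Income Tax: taxable = $5370.00 − 1×$235.00 = $5135.00
  $290.98 + 18.78% × ($5135.00 − $4100.00) = $290.98 + 18.78% × $1035.00 = $485.35
Social Insurance: 0.93% × $5370.00 = $49.94
Total: $485.35 + $49.94 = $535.29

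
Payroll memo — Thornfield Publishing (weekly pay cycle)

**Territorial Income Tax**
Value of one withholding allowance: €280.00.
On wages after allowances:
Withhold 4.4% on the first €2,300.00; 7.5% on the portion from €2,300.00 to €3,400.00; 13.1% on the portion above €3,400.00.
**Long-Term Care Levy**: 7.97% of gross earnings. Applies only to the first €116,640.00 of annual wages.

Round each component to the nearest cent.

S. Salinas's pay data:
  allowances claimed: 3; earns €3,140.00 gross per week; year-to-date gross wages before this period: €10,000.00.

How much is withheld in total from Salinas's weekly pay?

€351.46

Territorial Income Tax: taxable = €3,140.00 − 3×€280.00 = €2,300.00
  4.4% × €2,300.00 = €101.20
Long-Term Care Levy: 7.97% × €3,140.00 = €250.26
Total: €101.20 + €250.26 = €351.46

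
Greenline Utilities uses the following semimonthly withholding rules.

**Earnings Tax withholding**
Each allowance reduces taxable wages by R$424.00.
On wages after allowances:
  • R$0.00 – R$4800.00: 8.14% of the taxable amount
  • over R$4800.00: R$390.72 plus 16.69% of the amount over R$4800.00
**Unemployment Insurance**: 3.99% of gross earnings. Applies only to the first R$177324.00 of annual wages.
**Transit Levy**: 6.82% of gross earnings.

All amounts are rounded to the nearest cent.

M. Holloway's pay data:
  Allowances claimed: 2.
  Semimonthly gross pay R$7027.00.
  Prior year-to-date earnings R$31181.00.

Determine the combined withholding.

Earnings Tax: taxable = R$7027.00 − 2×R$424.00 = R$6179.00
  R$390.72 + 16.69% × (R$6179.00 − R$4800.00) = R$390.72 + 16.69% × R$1379.00 = R$620.88
Unemployment Insurance: 3.99% × R$7027.00 = R$280.38
Transit Levy: 6.82% × R$7027.00 = R$479.24
Total: R$620.88 + R$280.38 + R$479.24 = R$1380.50

R$1380.50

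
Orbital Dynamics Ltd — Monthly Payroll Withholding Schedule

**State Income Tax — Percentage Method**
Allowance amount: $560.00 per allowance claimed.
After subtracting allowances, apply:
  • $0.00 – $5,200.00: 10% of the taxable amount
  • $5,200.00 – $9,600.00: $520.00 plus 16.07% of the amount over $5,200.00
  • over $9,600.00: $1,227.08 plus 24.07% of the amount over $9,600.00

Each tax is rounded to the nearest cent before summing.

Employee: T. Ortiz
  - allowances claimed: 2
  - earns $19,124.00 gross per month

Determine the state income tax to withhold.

$3,249.92

State Income Tax: taxable = $19,124.00 − 2×$560.00 = $18,004.00
  $1,227.08 + 24.07% × ($18,004.00 − $9,600.00) = $1,227.08 + 24.07% × $8,404.00 = $3,249.92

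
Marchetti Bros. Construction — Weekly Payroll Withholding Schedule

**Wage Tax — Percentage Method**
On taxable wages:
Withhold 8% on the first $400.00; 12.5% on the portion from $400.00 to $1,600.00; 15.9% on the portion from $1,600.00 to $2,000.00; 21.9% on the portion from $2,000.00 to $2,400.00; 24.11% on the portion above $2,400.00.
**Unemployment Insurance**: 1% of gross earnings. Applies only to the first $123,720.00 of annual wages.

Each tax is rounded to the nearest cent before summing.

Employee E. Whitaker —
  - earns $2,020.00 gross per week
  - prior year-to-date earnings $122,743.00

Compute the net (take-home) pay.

$1,760.25

Wage Tax: taxable = $2,020.00
  $245.60 + 21.9% × ($2,020.00 − $2,000.00) = $245.60 + 21.9% × $20.00 = $249.98
Unemployment Insurance: cap $123,720.00 − YTD $122,743.00 = $977.00 subject; 1% × $977.00 = $9.77
Total withheld: $249.98 + $9.77 = $259.75
Net pay: $2,020.00 − $259.75 = $1,760.25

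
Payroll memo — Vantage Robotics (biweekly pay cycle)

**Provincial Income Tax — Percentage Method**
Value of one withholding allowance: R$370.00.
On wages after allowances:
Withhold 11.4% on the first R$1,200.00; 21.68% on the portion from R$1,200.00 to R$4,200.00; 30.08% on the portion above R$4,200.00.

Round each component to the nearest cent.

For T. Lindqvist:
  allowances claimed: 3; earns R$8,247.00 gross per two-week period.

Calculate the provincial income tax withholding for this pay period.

R$1,670.65

Provincial Income Tax: taxable = R$8,247.00 − 3×R$370.00 = R$7,137.00
  R$787.20 + 30.08% × (R$7,137.00 − R$4,200.00) = R$787.20 + 30.08% × R$2,937.00 = R$1,670.65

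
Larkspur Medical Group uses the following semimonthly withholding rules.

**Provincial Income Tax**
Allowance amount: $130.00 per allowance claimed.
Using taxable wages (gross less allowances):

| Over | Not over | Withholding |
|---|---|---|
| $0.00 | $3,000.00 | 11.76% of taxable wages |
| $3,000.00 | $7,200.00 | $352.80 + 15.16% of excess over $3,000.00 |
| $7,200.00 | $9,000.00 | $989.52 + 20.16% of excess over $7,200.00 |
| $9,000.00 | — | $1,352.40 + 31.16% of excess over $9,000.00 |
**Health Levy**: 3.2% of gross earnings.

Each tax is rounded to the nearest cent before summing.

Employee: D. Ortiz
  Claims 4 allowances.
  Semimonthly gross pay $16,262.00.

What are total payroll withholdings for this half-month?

$3,973.59

Provincial Income Tax: taxable = $16,262.00 − 4×$130.00 = $15,742.00
  $1,352.40 + 31.16% × ($15,742.00 − $9,000.00) = $1,352.40 + 31.16% × $6,742.00 = $3,453.21
Health Levy: 3.2% × $16,262.00 = $520.38
Total: $3,453.21 + $520.38 = $3,973.59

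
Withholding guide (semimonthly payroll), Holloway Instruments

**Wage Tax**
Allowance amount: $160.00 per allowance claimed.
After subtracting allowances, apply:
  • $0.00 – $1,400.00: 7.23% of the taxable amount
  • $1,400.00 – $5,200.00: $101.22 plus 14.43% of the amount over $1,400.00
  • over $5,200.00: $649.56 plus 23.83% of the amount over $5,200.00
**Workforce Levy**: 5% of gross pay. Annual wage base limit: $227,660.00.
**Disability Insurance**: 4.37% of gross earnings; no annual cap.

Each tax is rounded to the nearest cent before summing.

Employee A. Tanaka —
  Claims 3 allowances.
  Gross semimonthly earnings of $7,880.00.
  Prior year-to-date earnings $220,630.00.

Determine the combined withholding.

$1,869.68

Wage Tax: taxable = $7,880.00 − 3×$160.00 = $7,400.00
  $649.56 + 23.83% × ($7,400.00 − $5,200.00) = $649.56 + 23.83% × $2,200.00 = $1,173.82
Workforce Levy: cap $227,660.00 − YTD $220,630.00 = $7,030.00 subject; 5% × $7,030.00 = $351.50
Disability Insurance: 4.37% × $7,880.00 = $344.36
Total: $1,173.82 + $351.50 + $344.36 = $1,869.68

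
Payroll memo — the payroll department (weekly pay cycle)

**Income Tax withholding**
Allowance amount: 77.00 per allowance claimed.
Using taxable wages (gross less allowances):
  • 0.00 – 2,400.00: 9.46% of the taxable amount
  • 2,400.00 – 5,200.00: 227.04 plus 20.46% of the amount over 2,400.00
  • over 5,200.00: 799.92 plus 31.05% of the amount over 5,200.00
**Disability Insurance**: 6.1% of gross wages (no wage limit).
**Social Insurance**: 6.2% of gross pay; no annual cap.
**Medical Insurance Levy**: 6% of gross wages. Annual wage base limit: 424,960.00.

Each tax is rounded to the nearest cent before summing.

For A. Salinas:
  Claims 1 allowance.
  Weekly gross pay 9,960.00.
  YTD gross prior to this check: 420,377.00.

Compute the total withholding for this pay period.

Income Tax: taxable = 9,960.00 − 1×77.00 = 9,883.00
  799.92 + 31.05% × (9,883.00 − 5,200.00) = 799.92 + 31.05% × 4,683.00 = 2,253.99
Disability Insurance: 6.1% × 9,960.00 = 607.56
Social Insurance: 6.2% × 9,960.00 = 617.52
Medical Insurance Levy: cap 424,960.00 − YTD 420,377.00 = 4,583.00 subject; 6% × 4,583.00 = 274.98
Total: 2,253.99 + 607.56 + 617.52 + 274.98 = 3,754.05

3,754.05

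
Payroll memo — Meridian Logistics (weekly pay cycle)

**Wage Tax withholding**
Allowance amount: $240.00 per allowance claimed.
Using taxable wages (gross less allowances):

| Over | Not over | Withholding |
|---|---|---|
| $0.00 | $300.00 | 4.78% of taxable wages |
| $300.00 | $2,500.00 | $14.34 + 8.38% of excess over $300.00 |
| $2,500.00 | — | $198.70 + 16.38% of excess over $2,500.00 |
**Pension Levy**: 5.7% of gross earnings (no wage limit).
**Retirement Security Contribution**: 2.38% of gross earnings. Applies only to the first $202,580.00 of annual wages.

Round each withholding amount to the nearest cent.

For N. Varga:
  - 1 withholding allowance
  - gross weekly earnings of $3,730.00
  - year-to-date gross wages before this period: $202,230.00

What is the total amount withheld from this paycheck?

Wage Tax: taxable = $3,730.00 − 1×$240.00 = $3,490.00
  $198.70 + 16.38% × ($3,490.00 − $2,500.00) = $198.70 + 16.38% × $990.00 = $360.86
Pension Levy: 5.7% × $3,730.00 = $212.61
Retirement Security Contribution: cap $202,580.00 − YTD $202,230.00 = $350.00 subject; 2.38% × $350.00 = $8.33
Total: $360.86 + $212.61 + $8.33 = $581.80

$581.80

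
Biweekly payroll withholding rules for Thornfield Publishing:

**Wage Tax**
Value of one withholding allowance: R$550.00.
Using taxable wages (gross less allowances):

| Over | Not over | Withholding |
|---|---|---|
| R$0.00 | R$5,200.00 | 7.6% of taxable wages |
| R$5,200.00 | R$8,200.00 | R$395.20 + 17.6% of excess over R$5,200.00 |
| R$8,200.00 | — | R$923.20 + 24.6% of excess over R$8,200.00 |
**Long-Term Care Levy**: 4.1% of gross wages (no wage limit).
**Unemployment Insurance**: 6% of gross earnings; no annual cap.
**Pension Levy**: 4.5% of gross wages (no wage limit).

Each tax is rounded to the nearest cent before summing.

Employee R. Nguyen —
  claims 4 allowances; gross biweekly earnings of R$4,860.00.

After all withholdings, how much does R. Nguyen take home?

R$3,948.28

Wage Tax: taxable = R$4,860.00 − 4×R$550.00 = R$2,660.00
  7.6% × R$2,660.00 = R$202.16
Long-Term Care Levy: 4.1% × R$4,860.00 = R$199.26
Unemployment Insurance: 6% × R$4,860.00 = R$291.60
Pension Levy: 4.5% × R$4,860.00 = R$218.70
Total withheld: R$202.16 + R$199.26 + R$291.60 + R$218.70 = R$911.72
Net pay: R$4,860.00 − R$911.72 = R$3,948.28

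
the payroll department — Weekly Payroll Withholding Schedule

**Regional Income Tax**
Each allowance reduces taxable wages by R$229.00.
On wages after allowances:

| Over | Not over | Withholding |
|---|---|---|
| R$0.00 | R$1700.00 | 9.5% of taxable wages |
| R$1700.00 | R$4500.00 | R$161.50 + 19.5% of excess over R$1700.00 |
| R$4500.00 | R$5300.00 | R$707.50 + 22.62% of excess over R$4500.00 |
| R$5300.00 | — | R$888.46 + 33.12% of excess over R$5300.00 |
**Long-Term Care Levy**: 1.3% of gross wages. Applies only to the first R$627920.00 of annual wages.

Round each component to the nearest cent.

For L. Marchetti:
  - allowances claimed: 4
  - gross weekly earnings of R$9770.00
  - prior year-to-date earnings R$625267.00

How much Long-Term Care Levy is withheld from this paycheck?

Long-Term Care Levy: cap R$627920.00 − YTD R$625267.00 = R$2653.00 subject; 1.3% × R$2653.00 = R$34.49

R$34.49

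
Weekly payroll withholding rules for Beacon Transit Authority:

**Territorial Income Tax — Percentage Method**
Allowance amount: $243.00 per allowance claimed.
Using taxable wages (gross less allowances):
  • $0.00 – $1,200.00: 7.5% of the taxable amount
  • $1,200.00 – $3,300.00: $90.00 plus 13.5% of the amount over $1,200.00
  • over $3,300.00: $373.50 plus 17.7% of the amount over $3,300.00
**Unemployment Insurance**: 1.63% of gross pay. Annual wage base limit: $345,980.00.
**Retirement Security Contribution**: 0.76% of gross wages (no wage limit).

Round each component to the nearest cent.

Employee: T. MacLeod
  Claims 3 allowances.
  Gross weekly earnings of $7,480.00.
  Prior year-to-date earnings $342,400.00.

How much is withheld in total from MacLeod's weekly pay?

$1,099.53

Territorial Income Tax: taxable = $7,480.00 − 3×$243.00 = $6,751.00
  $373.50 + 17.7% × ($6,751.00 − $3,300.00) = $373.50 + 17.7% × $3,451.00 = $984.33
Unemployment Insurance: cap $345,980.00 − YTD $342,400.00 = $3,580.00 subject; 1.63% × $3,580.00 = $58.35
Retirement Security Contribution: 0.76% × $7,480.00 = $56.85
Total: $984.33 + $58.35 + $56.85 = $1,099.53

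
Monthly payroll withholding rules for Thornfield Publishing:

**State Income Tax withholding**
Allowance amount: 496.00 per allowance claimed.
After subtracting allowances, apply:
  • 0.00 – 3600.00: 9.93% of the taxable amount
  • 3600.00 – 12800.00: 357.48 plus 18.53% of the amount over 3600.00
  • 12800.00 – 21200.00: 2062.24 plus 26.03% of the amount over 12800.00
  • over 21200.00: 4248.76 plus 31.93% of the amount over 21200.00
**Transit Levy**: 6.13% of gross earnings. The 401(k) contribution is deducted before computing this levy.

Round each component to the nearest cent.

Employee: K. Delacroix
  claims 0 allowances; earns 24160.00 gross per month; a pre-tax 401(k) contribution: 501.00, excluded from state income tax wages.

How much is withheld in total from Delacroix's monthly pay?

State Income Tax: taxable = 24160.00 − 501.00 = 23659.00
  4248.76 + 31.93% × (23659.00 − 21200.00) = 4248.76 + 31.93% × 2459.00 = 5033.92
Transit Levy: 6.13% × 23659.00 = 1450.30
Total: 5033.92 + 1450.30 = 6484.22

6484.22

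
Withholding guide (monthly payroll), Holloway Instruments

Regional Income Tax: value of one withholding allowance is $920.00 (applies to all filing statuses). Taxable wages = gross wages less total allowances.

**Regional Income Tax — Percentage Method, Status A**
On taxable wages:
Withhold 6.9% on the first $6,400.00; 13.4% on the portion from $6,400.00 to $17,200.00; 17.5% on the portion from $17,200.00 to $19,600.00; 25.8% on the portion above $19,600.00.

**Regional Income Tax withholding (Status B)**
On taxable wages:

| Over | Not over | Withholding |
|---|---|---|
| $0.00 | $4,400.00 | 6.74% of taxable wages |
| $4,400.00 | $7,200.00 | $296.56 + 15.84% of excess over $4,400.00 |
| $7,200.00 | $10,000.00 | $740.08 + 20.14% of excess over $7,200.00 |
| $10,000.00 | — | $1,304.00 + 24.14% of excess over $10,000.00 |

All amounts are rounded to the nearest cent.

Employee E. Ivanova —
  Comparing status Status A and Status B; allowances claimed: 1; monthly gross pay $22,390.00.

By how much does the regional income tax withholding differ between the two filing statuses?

Regional Income Tax (Status A): taxable = $22,390.00 − 1×$920.00 = $21,470.00
  $2,308.80 + 25.8% × ($21,470.00 − $19,600.00) = $2,308.80 + 25.8% × $1,870.00 = $2,791.26
Regional Income Tax (Status B): taxable = $22,390.00 − 1×$920.00 = $21,470.00
  $1,304.00 + 24.14% × ($21,470.00 − $10,000.00) = $1,304.00 + 24.14% × $11,470.00 = $4,072.86
Difference: |$2,791.26 − $4,072.86| = $1,281.60 (higher under Status B)

$1,281.60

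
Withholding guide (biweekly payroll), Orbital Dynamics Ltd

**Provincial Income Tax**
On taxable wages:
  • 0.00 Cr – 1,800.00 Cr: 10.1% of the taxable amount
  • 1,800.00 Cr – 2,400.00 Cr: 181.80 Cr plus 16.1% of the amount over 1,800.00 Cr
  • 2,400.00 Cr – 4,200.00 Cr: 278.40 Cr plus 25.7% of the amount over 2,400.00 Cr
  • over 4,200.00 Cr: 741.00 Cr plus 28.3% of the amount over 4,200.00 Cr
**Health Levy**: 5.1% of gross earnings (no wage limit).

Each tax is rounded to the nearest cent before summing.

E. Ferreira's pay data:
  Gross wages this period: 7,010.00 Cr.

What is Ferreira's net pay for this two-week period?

5,116.26 Cr

Provincial Income Tax: taxable = 7,010.00 Cr
  741.00 Cr + 28.3% × (7,010.00 Cr − 4,200.00 Cr) = 741.00 Cr + 28.3% × 2,810.00 Cr = 1,536.23 Cr
Health Levy: 5.1% × 7,010.00 Cr = 357.51 Cr
Total withheld: 1,536.23 Cr + 357.51 Cr = 1,893.74 Cr
Net pay: 7,010.00 Cr − 1,893.74 Cr = 5,116.26 Cr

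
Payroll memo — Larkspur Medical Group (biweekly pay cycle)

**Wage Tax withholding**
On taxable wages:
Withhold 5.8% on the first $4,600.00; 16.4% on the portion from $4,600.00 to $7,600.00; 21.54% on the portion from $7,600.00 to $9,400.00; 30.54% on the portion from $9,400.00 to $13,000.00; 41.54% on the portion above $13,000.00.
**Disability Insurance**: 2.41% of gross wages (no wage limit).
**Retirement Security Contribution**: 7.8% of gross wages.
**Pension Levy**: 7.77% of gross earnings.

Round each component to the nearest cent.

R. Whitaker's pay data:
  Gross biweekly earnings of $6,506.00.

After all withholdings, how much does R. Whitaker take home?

Wage Tax: taxable = $6,506.00
  $266.80 + 16.4% × ($6,506.00 − $4,600.00) = $266.80 + 16.4% × $1,906.00 = $579.38
Disability Insurance: 2.41% × $6,506.00 = $156.79
Retirement Security Contribution: 7.8% × $6,506.00 = $507.47
Pension Levy: 7.77% × $6,506.00 = $505.52
Total withheld: $579.38 + $156.79 + $507.47 + $505.52 = $1,749.16
Net pay: $6,506.00 − $1,749.16 = $4,756.84

$4,756.84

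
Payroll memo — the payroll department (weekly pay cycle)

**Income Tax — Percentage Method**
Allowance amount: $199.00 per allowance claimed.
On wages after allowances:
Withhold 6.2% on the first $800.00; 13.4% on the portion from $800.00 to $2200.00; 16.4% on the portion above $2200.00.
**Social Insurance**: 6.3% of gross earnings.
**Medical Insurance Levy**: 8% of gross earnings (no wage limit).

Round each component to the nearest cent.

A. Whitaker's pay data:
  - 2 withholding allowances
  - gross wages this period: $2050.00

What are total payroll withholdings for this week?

Income Tax: taxable = $2050.00 − 2×$199.00 = $1652.00
  $49.60 + 13.4% × ($1652.00 − $800.00) = $49.60 + 13.4% × $852.00 = $163.77
Social Insurance: 6.3% × $2050.00 = $129.15
Medical Insurance Levy: 8% × $2050.00 = $164.00
Total: $163.77 + $129.15 + $164.00 = $456.92

$456.92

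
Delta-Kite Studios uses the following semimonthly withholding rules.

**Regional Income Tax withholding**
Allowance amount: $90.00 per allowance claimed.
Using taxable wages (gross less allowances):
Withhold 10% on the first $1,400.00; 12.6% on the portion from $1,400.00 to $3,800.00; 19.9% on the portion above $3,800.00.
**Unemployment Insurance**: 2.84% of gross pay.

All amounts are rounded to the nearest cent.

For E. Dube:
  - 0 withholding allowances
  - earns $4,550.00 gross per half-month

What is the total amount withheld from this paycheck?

$720.87

Regional Income Tax: taxable = $4,550.00
  $442.40 + 19.9% × ($4,550.00 − $3,800.00) = $442.40 + 19.9% × $750.00 = $591.65
Unemployment Insurance: 2.84% × $4,550.00 = $129.22
Total: $591.65 + $129.22 = $720.87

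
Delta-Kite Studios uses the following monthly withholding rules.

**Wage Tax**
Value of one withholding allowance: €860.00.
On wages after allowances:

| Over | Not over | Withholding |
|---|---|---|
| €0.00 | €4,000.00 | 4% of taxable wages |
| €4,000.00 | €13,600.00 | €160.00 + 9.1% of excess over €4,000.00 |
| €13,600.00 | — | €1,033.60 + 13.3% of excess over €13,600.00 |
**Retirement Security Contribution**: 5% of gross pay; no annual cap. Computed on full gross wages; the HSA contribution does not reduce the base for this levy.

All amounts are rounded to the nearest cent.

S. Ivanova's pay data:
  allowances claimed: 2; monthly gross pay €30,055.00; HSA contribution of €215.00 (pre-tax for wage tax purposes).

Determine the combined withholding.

Wage Tax: taxable = €30,055.00 − €215.00 − 2×€860.00 = €28,120.00
  €1,033.60 + 13.3% × (€28,120.00 − €13,600.00) = €1,033.60 + 13.3% × €14,520.00 = €2,964.76
Retirement Security Contribution: 5% × €30,055.00 = €1,502.75
Total: €2,964.76 + €1,502.75 = €4,467.51

€4,467.51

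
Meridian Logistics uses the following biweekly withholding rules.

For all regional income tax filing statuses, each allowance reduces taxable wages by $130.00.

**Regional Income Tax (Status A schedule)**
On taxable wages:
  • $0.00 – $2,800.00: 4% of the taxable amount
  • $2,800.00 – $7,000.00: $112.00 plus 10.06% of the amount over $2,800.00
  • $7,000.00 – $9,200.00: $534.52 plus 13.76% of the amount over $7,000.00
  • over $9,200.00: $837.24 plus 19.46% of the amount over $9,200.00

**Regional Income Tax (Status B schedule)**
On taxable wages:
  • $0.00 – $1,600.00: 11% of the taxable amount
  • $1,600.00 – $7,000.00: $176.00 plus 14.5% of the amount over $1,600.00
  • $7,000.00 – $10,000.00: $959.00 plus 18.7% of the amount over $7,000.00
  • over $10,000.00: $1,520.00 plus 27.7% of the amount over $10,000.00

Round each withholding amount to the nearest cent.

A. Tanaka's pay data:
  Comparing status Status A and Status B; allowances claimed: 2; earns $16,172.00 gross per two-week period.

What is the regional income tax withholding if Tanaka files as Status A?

Regional Income Tax (Status A): taxable = $16,172.00 − 2×$130.00 = $15,912.00
  $837.24 + 19.46% × ($15,912.00 − $9,200.00) = $837.24 + 19.46% × $6,712.00 = $2,143.40

$2,143.40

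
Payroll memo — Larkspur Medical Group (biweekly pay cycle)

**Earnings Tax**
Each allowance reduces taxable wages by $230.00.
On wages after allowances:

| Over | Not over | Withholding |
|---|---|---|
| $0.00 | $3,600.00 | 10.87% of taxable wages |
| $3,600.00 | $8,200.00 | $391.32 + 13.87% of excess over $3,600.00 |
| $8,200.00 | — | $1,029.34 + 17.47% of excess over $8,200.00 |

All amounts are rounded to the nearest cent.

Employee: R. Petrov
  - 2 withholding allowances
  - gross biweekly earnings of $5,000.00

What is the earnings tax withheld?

$521.70

Earnings Tax: taxable = $5,000.00 − 2×$230.00 = $4,540.00
  $391.32 + 13.87% × ($4,540.00 − $3,600.00) = $391.32 + 13.87% × $940.00 = $521.70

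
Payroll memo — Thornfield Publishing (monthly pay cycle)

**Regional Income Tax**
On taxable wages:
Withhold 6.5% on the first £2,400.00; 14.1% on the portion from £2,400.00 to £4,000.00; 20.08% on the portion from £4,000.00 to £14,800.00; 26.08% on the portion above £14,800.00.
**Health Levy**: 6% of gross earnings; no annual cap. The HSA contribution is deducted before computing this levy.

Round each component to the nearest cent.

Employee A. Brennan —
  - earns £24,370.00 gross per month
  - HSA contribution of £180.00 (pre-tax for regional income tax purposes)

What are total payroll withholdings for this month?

£6,450.55

Regional Income Tax: taxable = £24,370.00 − £180.00 = £24,190.00
  £2,550.24 + 26.08% × (£24,190.00 − £14,800.00) = £2,550.24 + 26.08% × £9,390.00 = £4,999.15
Health Levy: 6% × £24,190.00 = £1,451.40
Total: £4,999.15 + £1,451.40 = £6,450.55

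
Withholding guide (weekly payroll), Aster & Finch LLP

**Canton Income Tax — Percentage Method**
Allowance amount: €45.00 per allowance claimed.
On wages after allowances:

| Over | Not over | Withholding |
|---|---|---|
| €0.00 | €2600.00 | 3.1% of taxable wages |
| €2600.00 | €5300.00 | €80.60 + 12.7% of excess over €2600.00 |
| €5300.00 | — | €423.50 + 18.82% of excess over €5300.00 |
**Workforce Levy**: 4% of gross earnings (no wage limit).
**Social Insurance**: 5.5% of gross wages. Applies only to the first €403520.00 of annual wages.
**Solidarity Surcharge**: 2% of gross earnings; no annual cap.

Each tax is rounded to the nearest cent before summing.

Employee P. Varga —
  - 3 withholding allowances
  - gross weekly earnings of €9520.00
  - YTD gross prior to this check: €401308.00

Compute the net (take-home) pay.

Canton Income Tax: taxable = €9520.00 − 3×€45.00 = €9385.00
  €423.50 + 18.82% × (€9385.00 − €5300.00) = €423.50 + 18.82% × €4085.00 = €1192.30
Workforce Levy: 4% × €9520.00 = €380.80
Social Insurance: cap €403520.00 − YTD €401308.00 = €2212.00 subject; 5.5% × €2212.00 = €121.66
Solidarity Surcharge: 2% × €9520.00 = €190.40
Total withheld: €1192.30 + €380.80 + €121.66 + €190.40 = €1885.16
Net pay: €9520.00 − €1885.16 = €7634.84

€7634.84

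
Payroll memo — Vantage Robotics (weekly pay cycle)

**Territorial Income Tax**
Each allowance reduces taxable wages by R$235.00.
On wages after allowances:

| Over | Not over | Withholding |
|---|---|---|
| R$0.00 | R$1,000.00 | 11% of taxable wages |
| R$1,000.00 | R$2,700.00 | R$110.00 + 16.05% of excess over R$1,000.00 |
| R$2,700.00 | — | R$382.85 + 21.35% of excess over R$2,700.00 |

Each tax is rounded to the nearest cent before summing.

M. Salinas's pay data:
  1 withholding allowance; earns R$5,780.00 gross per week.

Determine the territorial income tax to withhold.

Territorial Income Tax: taxable = R$5,780.00 − 1×R$235.00 = R$5,545.00
  R$382.85 + 21.35% × (R$5,545.00 − R$2,700.00) = R$382.85 + 21.35% × R$2,845.00 = R$990.26

R$990.26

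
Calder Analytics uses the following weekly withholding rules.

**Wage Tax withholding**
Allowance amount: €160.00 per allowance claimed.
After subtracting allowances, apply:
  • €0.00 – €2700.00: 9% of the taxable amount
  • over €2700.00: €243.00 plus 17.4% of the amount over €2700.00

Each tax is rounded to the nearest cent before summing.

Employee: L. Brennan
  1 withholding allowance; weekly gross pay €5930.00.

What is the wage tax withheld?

Wage Tax: taxable = €5930.00 − 1×€160.00 = €5770.00
  €243.00 + 17.4% × (€5770.00 − €2700.00) = €243.00 + 17.4% × €3070.00 = €777.18

€777.18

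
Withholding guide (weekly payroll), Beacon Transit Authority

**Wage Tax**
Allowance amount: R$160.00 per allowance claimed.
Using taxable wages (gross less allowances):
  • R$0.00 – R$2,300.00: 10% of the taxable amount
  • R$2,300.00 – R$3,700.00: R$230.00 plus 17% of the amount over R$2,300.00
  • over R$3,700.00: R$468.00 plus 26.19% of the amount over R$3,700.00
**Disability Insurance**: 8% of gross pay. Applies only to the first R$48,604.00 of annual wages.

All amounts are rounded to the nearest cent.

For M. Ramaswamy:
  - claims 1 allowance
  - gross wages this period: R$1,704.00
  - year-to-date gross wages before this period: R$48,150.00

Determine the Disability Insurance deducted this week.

Disability Insurance: cap R$48,604.00 − YTD R$48,150.00 = R$454.00 subject; 8% × R$454.00 = R$36.32

R$36.32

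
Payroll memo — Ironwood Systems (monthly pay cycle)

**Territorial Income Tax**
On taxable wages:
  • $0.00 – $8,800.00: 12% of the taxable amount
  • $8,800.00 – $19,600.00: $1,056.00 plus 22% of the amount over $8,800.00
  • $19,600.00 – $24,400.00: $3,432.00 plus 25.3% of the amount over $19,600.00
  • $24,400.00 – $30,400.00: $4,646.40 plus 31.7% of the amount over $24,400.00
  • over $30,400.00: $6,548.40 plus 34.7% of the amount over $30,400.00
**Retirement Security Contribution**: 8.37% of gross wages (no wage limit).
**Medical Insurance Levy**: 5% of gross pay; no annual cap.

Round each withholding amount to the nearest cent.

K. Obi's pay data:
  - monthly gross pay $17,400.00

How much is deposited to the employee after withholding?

$12,125.62

Territorial Income Tax: taxable = $17,400.00
  $1,056.00 + 22% × ($17,400.00 − $8,800.00) = $1,056.00 + 22% × $8,600.00 = $2,948.00
Retirement Security Contribution: 8.37% × $17,400.00 = $1,456.38
Medical Insurance Levy: 5% × $17,400.00 = $870.00
Total withheld: $2,948.00 + $1,456.38 + $870.00 = $5,274.38
Net pay: $17,400.00 − $5,274.38 = $12,125.62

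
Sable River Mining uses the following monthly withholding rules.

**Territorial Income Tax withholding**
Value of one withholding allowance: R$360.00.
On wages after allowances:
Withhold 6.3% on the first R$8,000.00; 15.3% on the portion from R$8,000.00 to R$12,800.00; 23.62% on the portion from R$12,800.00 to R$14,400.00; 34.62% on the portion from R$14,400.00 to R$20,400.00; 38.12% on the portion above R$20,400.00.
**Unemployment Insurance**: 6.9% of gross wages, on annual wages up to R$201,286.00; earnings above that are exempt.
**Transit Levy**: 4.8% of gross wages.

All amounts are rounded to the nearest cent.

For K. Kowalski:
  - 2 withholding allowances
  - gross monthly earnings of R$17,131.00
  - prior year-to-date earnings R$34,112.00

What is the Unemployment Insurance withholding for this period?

R$1,182.04

Unemployment Insurance: 6.9% × R$17,131.00 = R$1,182.04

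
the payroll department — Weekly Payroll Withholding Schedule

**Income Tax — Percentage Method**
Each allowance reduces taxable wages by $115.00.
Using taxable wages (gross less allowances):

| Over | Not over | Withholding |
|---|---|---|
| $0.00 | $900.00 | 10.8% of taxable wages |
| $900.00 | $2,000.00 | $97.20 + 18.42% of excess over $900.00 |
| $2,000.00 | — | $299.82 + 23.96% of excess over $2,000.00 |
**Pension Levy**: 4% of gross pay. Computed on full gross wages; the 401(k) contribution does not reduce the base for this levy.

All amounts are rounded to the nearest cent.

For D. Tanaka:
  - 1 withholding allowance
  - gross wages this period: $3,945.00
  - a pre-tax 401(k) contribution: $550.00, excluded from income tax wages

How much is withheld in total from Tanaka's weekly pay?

Income Tax: taxable = $3,945.00 − $550.00 − 1×$115.00 = $3,280.00
  $299.82 + 23.96% × ($3,280.00 − $2,000.00) = $299.82 + 23.96% × $1,280.00 = $606.51
Pension Levy: 4% × $3,945.00 = $157.80
Total: $606.51 + $157.80 = $764.31

$764.31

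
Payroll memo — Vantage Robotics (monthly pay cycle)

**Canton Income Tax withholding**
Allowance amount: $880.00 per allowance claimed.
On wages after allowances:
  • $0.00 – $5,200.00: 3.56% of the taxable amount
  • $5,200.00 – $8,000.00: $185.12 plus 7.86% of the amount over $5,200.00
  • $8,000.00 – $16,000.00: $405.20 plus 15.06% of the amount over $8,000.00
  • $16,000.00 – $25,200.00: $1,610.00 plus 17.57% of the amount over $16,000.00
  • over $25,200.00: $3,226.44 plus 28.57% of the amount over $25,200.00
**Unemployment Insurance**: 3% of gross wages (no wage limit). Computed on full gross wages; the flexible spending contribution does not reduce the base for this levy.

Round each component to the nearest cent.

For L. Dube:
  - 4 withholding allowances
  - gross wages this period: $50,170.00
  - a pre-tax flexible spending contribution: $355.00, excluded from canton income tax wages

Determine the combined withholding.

Canton Income Tax: taxable = $50,170.00 − $355.00 − 4×$880.00 = $46,295.00
  $3,226.44 + 28.57% × ($46,295.00 − $25,200.00) = $3,226.44 + 28.57% × $21,095.00 = $9,253.28
Unemployment Insurance: 3% × $50,170.00 = $1,505.10
Total: $9,253.28 + $1,505.10 = $10,758.38

$10,758.38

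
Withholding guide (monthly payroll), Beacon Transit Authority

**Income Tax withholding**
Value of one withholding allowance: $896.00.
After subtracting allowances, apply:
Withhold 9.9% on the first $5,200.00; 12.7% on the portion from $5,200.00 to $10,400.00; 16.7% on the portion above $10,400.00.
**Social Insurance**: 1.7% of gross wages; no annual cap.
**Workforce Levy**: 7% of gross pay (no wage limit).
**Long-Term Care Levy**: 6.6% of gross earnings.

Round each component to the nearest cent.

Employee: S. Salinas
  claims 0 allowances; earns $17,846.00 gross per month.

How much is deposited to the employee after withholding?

$12,696.88

Income Tax: taxable = $17,846.00
  $1,175.20 + 16.7% × ($17,846.00 − $10,400.00) = $1,175.20 + 16.7% × $7,446.00 = $2,418.68
Social Insurance: 1.7% × $17,846.00 = $303.38
Workforce Levy: 7% × $17,846.00 = $1,249.22
Long-Term Care Levy: 6.6% × $17,846.00 = $1,177.84
Total withheld: $2,418.68 + $303.38 + $1,249.22 + $1,177.84 = $5,149.12
Net pay: $17,846.00 − $5,149.12 = $12,696.88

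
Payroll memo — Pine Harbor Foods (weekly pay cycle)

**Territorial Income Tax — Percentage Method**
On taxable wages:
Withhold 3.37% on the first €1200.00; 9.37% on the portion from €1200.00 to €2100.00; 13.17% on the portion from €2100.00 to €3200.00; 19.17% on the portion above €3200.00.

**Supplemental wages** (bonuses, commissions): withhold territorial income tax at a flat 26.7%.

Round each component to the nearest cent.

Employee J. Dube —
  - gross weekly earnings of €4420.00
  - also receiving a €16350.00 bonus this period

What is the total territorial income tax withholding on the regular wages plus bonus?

€4868.96

Territorial Income Tax: taxable = €4420.00
  €269.64 + 19.17% × (€4420.00 − €3200.00) = €269.64 + 19.17% × €1220.00 = €503.51
Supplemental (26.7% flat on bonus): 26.7% × €16350.00 = €4365.45
Total territorial income tax: €503.51 + €4365.45 = €4868.96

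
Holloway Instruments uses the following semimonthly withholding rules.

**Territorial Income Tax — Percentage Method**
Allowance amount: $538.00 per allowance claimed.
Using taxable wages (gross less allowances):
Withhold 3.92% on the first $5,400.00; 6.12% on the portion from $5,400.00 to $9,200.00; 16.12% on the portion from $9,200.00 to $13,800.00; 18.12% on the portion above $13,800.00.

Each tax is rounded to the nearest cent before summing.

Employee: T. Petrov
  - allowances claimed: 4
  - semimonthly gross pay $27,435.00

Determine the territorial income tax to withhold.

Territorial Income Tax: taxable = $27,435.00 − 4×$538.00 = $25,283.00
  $1,185.76 + 18.12% × ($25,283.00 − $13,800.00) = $1,185.76 + 18.12% × $11,483.00 = $3,266.48

$3,266.48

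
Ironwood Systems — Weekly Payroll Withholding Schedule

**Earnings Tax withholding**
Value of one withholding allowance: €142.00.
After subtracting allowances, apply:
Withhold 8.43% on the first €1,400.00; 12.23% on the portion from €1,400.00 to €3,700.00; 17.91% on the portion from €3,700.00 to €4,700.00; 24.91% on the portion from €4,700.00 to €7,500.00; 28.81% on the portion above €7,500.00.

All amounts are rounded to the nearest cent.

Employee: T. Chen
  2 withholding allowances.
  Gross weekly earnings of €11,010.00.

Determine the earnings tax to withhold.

€2,205.30

Earnings Tax: taxable = €11,010.00 − 2×€142.00 = €10,726.00
  €1,275.89 + 28.81% × (€10,726.00 − €7,500.00) = €1,275.89 + 28.81% × €3,226.00 = €2,205.30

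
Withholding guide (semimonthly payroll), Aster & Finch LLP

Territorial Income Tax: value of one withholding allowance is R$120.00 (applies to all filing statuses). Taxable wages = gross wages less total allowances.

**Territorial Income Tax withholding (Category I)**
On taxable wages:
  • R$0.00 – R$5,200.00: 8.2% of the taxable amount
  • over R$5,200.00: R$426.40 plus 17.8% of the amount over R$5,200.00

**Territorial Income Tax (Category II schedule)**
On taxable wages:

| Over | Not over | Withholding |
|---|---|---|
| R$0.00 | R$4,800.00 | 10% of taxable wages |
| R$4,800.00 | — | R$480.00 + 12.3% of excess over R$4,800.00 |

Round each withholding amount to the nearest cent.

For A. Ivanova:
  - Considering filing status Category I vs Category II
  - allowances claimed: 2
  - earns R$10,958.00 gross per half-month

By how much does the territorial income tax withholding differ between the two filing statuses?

Territorial Income Tax (Category I): taxable = R$10,958.00 − 2×R$120.00 = R$10,718.00
  R$426.40 + 17.8% × (R$10,718.00 − R$5,200.00) = R$426.40 + 17.8% × R$5,518.00 = R$1,408.60
Territorial Income Tax (Category II): taxable = R$10,958.00 − 2×R$120.00 = R$10,718.00
  R$480.00 + 12.3% × (R$10,718.00 − R$4,800.00) = R$480.00 + 12.3% × R$5,918.00 = R$1,207.91
Difference: |R$1,408.60 − R$1,207.91| = R$200.69 (higher under Category I)

R$200.69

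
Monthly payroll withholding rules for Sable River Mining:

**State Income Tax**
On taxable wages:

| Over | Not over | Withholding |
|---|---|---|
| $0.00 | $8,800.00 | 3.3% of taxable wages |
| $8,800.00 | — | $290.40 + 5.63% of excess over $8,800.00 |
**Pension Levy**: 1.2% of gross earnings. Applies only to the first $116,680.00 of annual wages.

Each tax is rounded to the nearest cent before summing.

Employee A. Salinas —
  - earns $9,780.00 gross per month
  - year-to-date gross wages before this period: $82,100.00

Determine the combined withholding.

State Income Tax: taxable = $9,780.00
  $290.40 + 5.63% × ($9,780.00 − $8,800.00) = $290.40 + 5.63% × $980.00 = $345.57
Pension Levy: 1.2% × $9,780.00 = $117.36
Total: $345.57 + $117.36 = $462.93

$462.93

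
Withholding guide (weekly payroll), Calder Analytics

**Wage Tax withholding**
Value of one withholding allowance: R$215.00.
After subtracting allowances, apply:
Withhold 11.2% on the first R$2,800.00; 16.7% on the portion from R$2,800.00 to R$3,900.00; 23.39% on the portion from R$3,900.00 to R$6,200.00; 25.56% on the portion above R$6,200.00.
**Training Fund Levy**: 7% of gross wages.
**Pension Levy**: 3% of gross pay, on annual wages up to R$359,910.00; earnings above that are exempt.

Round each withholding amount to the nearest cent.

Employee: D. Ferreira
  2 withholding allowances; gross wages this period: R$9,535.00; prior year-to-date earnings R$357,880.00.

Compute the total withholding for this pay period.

Wage Tax: taxable = R$9,535.00 − 2×R$215.00 = R$9,105.00
  R$1,035.27 + 25.56% × (R$9,105.00 − R$6,200.00) = R$1,035.27 + 25.56% × R$2,905.00 = R$1,777.79
Training Fund Levy: 7% × R$9,535.00 = R$667.45
Pension Levy: cap R$359,910.00 − YTD R$357,880.00 = R$2,030.00 subject; 3% × R$2,030.00 = R$60.90
Total: R$1,777.79 + R$667.45 + R$60.90 = R$2,506.14

R$2,506.14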